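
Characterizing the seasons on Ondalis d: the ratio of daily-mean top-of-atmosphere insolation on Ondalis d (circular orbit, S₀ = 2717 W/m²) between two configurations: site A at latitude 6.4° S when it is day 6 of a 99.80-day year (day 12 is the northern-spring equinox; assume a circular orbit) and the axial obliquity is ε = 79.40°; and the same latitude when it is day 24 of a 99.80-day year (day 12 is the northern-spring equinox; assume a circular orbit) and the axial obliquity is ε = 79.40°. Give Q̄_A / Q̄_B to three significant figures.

— Configuration A (φ=-6.4°):
Solar longitude: λ_s = 360° × (6 − 12)/99.80 = -21.643°, i.e. -21.643° + 360° = 338.357°.
sin δ = sin 79.40° × sin 338.357° = -0.36253, so δ = -21.256°.
cos H₀ = −tan(-6.4°) tan(-21.256°) = -0.0436, H₀ = 1.6144 rad.
Bracket: H₀ sin φ sin δ + cos φ cos δ sin H₀ = 1.6144×-0.11147×-0.36253 + 0.99377×0.93197×0.99905 = 0.065240 + 0.925284 = 0.990524.
Q̄ = (S₀/π) × [bracket] = (2717/π) × 0.990524 = 856.65 W/m².
— Configuration B (φ=-6.4°):
Solar longitude: λ_s = 360° × (24 − 12)/99.80 = 43.287°.
sin δ = sin 79.40° × sin 43.287° = 0.67395, so δ = +42.372°.
cos H₀ = −tan(-6.4°) tan(+42.372°) = 0.1023, H₀ = 1.4683 rad.
Bracket: H₀ sin φ sin δ + cos φ cos δ sin H₀ = 1.4683×-0.11147×0.67395 + 0.99377×0.73878×0.99475 = -0.110306 + 0.730323 = 0.620017.
Q̄ = (S₀/π) × [bracket] = (2717/π) × 0.620017 = 536.22 W/m².
Ratio Q̄_A / Q̄_B = 856.65 / 536.22 = 1.598.

Q̄_A / Q̄_B ≈ 1.60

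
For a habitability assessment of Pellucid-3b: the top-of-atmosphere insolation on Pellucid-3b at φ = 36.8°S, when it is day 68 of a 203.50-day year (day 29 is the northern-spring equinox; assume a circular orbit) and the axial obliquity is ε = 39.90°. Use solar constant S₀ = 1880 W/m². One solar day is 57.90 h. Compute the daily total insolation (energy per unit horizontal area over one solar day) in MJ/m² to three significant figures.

Solar longitude: λ_s = 360° × (68 − 29)/203.50 = 68.993°.
sin δ = sin 39.90° × sin 68.993° = 0.59882, so δ = +36.785°.
cos H₀ = −tan(-36.8°) tan(+36.785°) = 0.5593, H₀ = 0.9772 rad.
Bracket: H₀ sin φ sin δ + cos φ cos δ sin H₀ = 0.9772×-0.59902×0.59882 + 0.80073×0.80089×0.82894 = -0.350527 + 0.531596 = 0.181069.
Q̄ = (S₀/π) × [bracket] = (1880/π) × 0.181069 = 108.36 W/m².
Daily total = Q̄ × 57.90 h × 3600 s/h = 108.36 × 57.90 × 3600 / 10⁶ = 22.59 MJ/m².

22.6 MJ/m²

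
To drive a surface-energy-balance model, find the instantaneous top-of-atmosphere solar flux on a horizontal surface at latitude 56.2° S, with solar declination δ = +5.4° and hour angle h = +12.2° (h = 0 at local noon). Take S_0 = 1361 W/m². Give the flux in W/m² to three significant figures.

630 W/m²

cos θ_z = sin ϕ sin δ + cos ϕ cos δ cos h = -0.078203 + 0.541319 = 0.463116.
Flux = S_0 · cos θ_z = 1361 × 0.463116 = 630.3 W/m².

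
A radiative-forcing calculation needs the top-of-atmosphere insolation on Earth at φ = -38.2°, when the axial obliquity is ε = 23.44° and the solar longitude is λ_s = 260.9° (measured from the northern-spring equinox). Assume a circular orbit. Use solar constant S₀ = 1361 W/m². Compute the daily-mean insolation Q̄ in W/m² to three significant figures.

Solar declination: sin δ = sin ε · sin λ_s = sin 23.44° × sin 260.9° = -0.39278, so δ = -23.128°.
cos H₀ = −tan(-38.2°) tan(-23.128°) = -0.3361, H₀ = 1.9136 rad.
Bracket: H₀ sin φ sin δ + cos φ cos δ sin H₀ = 1.9136×-0.61841×-0.39278 + 0.78586×0.91963×0.94183 = 0.464812 + 0.680661 = 1.145473.
Q̄ = (S₀/π) × [bracket] = (1361/π) × 1.145473 = 496.2 W/m².

Q̄ ≈ 496 W/m²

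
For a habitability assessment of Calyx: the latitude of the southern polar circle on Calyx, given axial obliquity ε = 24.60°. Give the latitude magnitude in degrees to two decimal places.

The polar circle is the lowest latitude that experiences at least one full rotation of continuous darkness at the northern-summer solstice; it lies at |ϕ| = 90° − ε = 90° − 24.60° = 65.40°.

65.40°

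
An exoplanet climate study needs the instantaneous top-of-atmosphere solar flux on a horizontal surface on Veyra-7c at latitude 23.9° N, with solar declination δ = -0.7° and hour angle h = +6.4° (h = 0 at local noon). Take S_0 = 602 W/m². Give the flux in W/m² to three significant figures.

cos θ_z = sin ϕ sin δ + cos ϕ cos δ cos h = -0.004950 + 0.908488 = 0.903538.
Flux = S_0 · cos θ_z = 602 × 0.903538 = 543.9 W/m².

544 W/m²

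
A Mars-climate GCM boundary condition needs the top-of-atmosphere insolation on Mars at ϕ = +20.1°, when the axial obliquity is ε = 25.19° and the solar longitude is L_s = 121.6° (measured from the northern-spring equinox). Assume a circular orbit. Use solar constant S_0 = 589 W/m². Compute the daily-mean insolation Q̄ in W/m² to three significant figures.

Solar declination: sin δ = sin ε · sin L_s = sin 25.19° × sin 121.6° = 0.36251, so δ = +21.255°.
cos h₀ = −tan(+20.1°) tan(+21.255°) = -0.1423, h₀ = 1.7136 rad.
Bracket: h₀ sin ϕ sin δ + cos ϕ cos δ sin h₀ = 1.7136×0.34366×0.36251 + 0.93909×0.93198×0.98982 = 0.213481 + 0.866303 = 1.079784.
Q̄ = (S_0/π) × [bracket] = (589/π) × 1.079784 = 202.4 W/m².

Q̄ ≈ 202 W/m²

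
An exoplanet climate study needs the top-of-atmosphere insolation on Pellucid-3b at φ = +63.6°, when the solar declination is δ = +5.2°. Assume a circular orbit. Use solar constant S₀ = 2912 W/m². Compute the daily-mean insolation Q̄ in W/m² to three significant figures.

cos H₀ = −tan(+63.6°) tan(+5.200°) = -0.1833, H₀ = 1.7552 rad.
Bracket: H₀ sin φ sin δ + cos φ cos δ sin H₀ = 1.7552×0.89571×0.09063 + 0.44464×0.99588×0.98305 = 0.142484 + 0.435302 = 0.577786.
Q̄ = (S₀/π) × [bracket] = (2912/π) × 0.577786 = 535.6 W/m².

Q̄ ≈ 536 W/m²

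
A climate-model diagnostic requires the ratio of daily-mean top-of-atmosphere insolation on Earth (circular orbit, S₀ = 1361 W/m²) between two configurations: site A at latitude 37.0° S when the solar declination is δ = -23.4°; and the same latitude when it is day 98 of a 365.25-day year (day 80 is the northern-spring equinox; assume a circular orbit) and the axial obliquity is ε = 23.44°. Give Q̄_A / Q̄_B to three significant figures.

— Configuration A (φ=-37.0°):
cos H₀ = −tan(-37.0°) tan(-23.400°) = -0.3261, H₀ = 1.9030 rad.
Bracket: H₀ sin φ sin δ + cos φ cos δ sin H₀ = 1.9030×-0.60182×-0.39715 + 0.79864×0.91775×0.94534 = 0.454841 + 0.692889 = 1.147730.
Q̄ = (S₀/π) × [bracket] = (1361/π) × 1.147730 = 497.22 W/m².
— Configuration B (φ=-37.0°):
Solar longitude: λ_s = 360° × (98 − 80)/365.25 = 17.741°.
sin δ = sin 23.44° × sin 17.741° = 0.12121, so δ = +6.962°.
cos H₀ = −tan(-37.0°) tan(+6.962°) = 0.0920, H₀ = 1.4786 rad.
Bracket: H₀ sin φ sin δ + cos φ cos δ sin H₀ = 1.4786×-0.60182×0.12121 + 0.79864×0.99263×0.99576 = -0.107859 + 0.789393 = 0.681534.
Q̄ = (S₀/π) × [bracket] = (1361/π) × 0.681534 = 295.25 W/m².
Ratio Q̄_A / Q̄_B = 497.22 / 295.25 = 1.684.

Q̄_A / Q̄_B ≈ 1.68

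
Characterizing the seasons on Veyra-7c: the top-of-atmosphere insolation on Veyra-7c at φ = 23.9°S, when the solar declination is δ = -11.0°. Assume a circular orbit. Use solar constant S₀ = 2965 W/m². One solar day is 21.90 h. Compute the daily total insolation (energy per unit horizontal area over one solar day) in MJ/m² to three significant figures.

76.1 MJ/m²

cos H₀ = −tan(-23.9°) tan(-11.000°) = -0.0861, H₀ = 1.6570 rad.
Bracket: H₀ sin φ sin δ + cos φ cos δ sin H₀ = 1.6570×-0.40514×-0.19081 + 0.91425×0.98163×0.99628 = 0.128094 + 0.894117 = 1.022211.
Q̄ = (S₀/π) × [bracket] = (2965/π) × 1.022211 = 964.75 W/m².
Daily total = Q̄ × 21.90 h × 3600 s/h = 964.75 × 21.90 × 3600 / 10⁶ = 76.06 MJ/m².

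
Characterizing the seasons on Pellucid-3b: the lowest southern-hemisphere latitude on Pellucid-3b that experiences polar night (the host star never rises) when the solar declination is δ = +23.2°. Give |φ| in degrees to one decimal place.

Polar night requires cos H₀ = −tan φ tan δ ≥ 1, i.e. tan φ tan δ ≤ −1.
The boundary is |tan φ| · |tan δ| = 1, so |φ| = 90° − |δ| = 90° − 23.2° = 66.8° in the southern hemisphere.

|φ| = 66.8°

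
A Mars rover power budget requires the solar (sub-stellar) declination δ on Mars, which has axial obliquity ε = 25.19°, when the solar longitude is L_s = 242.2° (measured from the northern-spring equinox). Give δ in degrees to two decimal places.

δ = -22.12°

sin δ = sin ε · sin L_s = sin 25.19° × sin 242.2° = -0.376497.
δ = arcsin(-0.376497) = -22.12°.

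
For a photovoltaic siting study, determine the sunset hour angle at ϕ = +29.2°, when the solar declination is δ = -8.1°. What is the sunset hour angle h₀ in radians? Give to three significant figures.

h₀ = 1.49 rad

cos h₀ = −tan ϕ · tan δ = −tan(+29.2°) × tan(-8.100°) = 0.0795, so h₀ = 1.4912 rad = 85.44°.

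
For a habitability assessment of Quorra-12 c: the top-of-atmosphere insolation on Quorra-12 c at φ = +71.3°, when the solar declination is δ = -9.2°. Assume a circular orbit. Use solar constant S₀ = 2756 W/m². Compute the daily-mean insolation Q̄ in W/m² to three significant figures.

Q̄ ≈ 101 W/m²

cos H₀ = −tan(+71.3°) tan(-9.200°) = 0.4785, H₀ = 1.0718 rad.
Bracket: H₀ sin φ sin δ + cos φ cos δ sin H₀ = 1.0718×0.94721×-0.15988 + 0.32061×0.98714×0.87809 = -0.162313 + 0.277904 = 0.115591.
Q̄ = (S₀/π) × [bracket] = (2756/π) × 0.115591 = 101.4 W/m².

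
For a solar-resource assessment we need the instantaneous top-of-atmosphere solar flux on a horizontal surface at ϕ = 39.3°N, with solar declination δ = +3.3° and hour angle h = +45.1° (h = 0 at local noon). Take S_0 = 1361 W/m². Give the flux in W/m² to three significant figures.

cos θ_z = sin ϕ sin δ + cos ϕ cos δ cos h = 0.036460 + 0.545326 = 0.581786.
Flux = S_0 · cos θ_z = 1361 × 0.581786 = 791.8 W/m².

792 W/m²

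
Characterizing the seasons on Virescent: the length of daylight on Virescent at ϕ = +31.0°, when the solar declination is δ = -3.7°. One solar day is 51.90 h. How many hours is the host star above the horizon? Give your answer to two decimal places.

cos h₀ = −tan ϕ · tan δ = −tan(+31.0°) × tan(-3.700°) = 0.0389, so h₀ = 1.5319 rad = 87.77°.
Daylight = 2h₀/(2π) × 51.90 h = (1.5319/π) × 51.90 = 25.31 h.

25.31 h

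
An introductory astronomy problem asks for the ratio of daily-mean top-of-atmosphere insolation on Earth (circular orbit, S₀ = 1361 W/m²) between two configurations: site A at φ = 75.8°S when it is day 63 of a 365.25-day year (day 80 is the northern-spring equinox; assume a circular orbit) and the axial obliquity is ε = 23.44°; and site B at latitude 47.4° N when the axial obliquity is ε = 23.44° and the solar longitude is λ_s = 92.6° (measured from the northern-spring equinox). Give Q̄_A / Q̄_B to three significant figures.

Q̄_A / Q̄_B ≈ 0.386

— Configuration A (φ=-75.8°):
Solar longitude: λ_s = 360° × (63 − 80)/365.25 = -16.756°, i.e. -16.756° + 360° = 343.244°.
sin δ = sin 23.44° × sin 343.244° = -0.11468, so δ = -6.585°.
cos H₀ = −tan(-75.8°) tan(-6.585°) = -0.4562, H₀ = 2.0445 rad.
Bracket: H₀ sin φ sin δ + cos φ cos δ sin H₀ = 2.0445×-0.96945×-0.11468 + 0.24531×0.99340×0.88987 = 0.227300 + 0.216853 = 0.444153.
Q̄ = (S₀/π) × [bracket] = (1361/π) × 0.444153 = 192.42 W/m².
— Configuration B (φ=+47.4°):
Solar declination: sin δ = sin ε · sin λ_s = sin 23.44° × sin 92.6° = 0.39738, so δ = +23.414°.
cos H₀ = −tan(+47.4°) tan(+23.414°) = -0.4709, H₀ = 2.0611 rad.
Bracket: H₀ sin φ sin δ + cos φ cos δ sin H₀ = 2.0611×0.73610×0.39738 + 0.67688×0.91765×0.88217 = 0.602895 + 0.547950 = 1.150845.
Q̄ = (S₀/π) × [bracket] = (1361/π) × 1.150845 = 498.57 W/m².
Ratio Q̄_A / Q̄_B = 192.42 / 498.57 = 0.3859.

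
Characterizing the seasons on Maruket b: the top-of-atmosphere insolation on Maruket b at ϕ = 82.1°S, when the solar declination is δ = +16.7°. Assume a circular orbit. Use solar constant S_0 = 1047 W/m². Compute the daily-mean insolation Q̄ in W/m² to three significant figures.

Q̄ ≈ 0.00 W/m²

cos h₀ = −tan(-82.1°) tan(+16.700°) = 2.1621 ≥ 1 ⇒ polar night, h₀ = 0 and Q̄ = 0.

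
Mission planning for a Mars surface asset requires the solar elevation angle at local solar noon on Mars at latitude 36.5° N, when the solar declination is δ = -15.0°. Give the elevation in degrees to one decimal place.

At local noon the hour angle is zero, so the zenith angle equals |φ − δ| = |+36.5° − (-15.000°)| = 51.500°.
Elevation = 90° − 51.500° = 38.5°.

38.5°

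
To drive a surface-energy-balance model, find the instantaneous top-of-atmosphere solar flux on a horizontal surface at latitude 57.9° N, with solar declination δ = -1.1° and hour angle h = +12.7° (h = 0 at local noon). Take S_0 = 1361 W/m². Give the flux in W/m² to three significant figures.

cos θ_z = sin ϕ sin δ + cos ϕ cos δ cos h = -0.016263 + 0.518302 = 0.502039.
Flux = S_0 · cos θ_z = 1361 × 0.502039 = 683.3 W/m².

683 W/m²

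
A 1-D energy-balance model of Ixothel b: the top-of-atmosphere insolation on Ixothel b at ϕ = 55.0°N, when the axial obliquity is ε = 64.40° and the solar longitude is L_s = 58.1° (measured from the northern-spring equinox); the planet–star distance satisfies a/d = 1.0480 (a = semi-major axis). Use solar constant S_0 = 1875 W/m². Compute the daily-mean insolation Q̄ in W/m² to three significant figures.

Q̄ ≈ 1.29e+03 W/m²

Solar declination: sin δ = sin ε · sin L_s = sin 64.40° × sin 58.1° = 0.76563, so δ = +49.963°.
cos h₀ = −tan(+55.0°) tan(+49.963°) = -1.6998 ≤ −1 ⇒ polar day, h₀ = π.
Bracket: h₀ sin ϕ sin δ + cos ϕ cos δ sin h₀ = 3.1416×0.81915×0.76563 + 0.57358×0.64328×0.00000 = 1.970304 + 0.000000 = 1.970304.
Inverse-square distance factor (a/d)² = 1.0480² = 1.098304.
Q̄ = (S_0/π) × 1.098304 × [bracket] = (1875/π) × 1.098304 × 1.970304 = 1292 W/m².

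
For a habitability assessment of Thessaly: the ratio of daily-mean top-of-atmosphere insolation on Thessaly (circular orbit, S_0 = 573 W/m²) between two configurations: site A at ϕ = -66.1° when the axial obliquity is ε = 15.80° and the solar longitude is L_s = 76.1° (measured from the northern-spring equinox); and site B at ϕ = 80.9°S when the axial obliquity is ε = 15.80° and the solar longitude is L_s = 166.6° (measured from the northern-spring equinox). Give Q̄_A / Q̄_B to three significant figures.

Q̄_A / Q̄_B ≈ 1.22

— Configuration A (ϕ=-66.1°):
Solar declination: sin δ = sin ε · sin L_s = sin 15.80° × sin 76.1° = 0.26431, so δ = +15.326°.
cos h₀ = −tan(-66.1°) tan(+15.326°) = 0.6184, h₀ = 0.9040 rad.
Bracket: h₀ sin ϕ sin δ + cos ϕ cos δ sin h₀ = 0.9040×-0.91425×0.26431 + 0.40514×0.96444×0.78584 = -0.218447 + 0.307054 = 0.088607.
Q̄ = (S_0/π) × [bracket] = (573/π) × 0.088607 = 16.161 W/m².
— Configuration B (ϕ=-80.9°):
Solar declination: sin δ = sin ε · sin L_s = sin 15.80° × sin 166.6° = 0.06310, so δ = +3.618°.
cos h₀ = −tan(-80.9°) tan(+3.618°) = 0.3947, h₀ = 1.1650 rad.
Bracket: h₀ sin ϕ sin δ + cos ϕ cos δ sin h₀ = 1.1650×-0.98741×0.06310 + 0.15816×0.99801×0.91879 = -0.072586 + 0.145027 = 0.072441.
Q̄ = (S_0/π) × [bracket] = (573/π) × 0.072441 = 13.213 W/m².
Ratio Q̄_A / Q̄_B = 16.161 / 13.213 = 1.223.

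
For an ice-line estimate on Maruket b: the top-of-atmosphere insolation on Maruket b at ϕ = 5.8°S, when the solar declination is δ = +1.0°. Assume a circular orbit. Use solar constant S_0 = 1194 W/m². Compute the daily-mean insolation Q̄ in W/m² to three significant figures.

Q̄ ≈ 377 W/m²

cos h₀ = −tan(-5.8°) tan(+1.000°) = 0.0018, h₀ = 1.5690 rad.
Bracket: h₀ sin ϕ sin δ + cos ϕ cos δ sin h₀ = 1.5690×-0.10106×0.01745 + 0.99488×0.99985×1.00000 = -0.002767 + 0.994731 = 0.991964.
Q̄ = (S_0/π) × [bracket] = (1194/π) × 0.991964 = 377.0 W/m².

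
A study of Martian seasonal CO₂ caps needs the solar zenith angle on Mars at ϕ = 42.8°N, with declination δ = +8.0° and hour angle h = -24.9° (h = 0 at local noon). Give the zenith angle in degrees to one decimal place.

cos θ_z = sin ϕ sin δ + cos ϕ cos δ cos h = 0.094560 + 0.659048 = 0.753608.
θ_z = arccos(0.753608) = 41.1°.

θ_z = 41.1°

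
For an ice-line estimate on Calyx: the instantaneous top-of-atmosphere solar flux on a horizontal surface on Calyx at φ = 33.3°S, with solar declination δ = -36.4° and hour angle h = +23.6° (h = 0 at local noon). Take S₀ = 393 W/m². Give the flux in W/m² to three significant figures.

370 W/m²

cos θ_z = sin φ sin δ + cos φ cos δ cos h = 0.325801 + 0.616470 = 0.942271.
Flux = S₀ · cos θ_z = 393 × 0.942271 = 370.3 W/m².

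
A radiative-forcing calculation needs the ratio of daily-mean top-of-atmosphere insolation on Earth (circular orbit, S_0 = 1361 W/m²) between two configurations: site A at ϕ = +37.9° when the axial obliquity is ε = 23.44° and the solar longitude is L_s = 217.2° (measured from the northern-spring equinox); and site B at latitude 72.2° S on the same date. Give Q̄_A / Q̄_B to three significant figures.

— Configuration A (ϕ=+37.9°):
Solar declination: sin δ = sin ε · sin L_s = sin 23.44° × sin 217.2° = -0.24050, so δ = -13.916°.
cos h₀ = −tan(+37.9°) tan(-13.916°) = 0.1929, h₀ = 1.3767 rad.
Bracket: h₀ sin ϕ sin δ + cos ϕ cos δ sin h₀ = 1.3767×0.61429×-0.24050 + 0.78908×0.97065×0.98122 = -0.203389 + 0.751537 = 0.548148.
Q̄ = (S_0/π) × [bracket] = (1361/π) × 0.548148 = 237.47 W/m².
— Configuration B (ϕ=-72.2°):
cos h₀ = −tan(-72.2°) tan(-13.916°) = -0.7717, h₀ = 2.4524 rad.
Bracket: h₀ sin ϕ sin δ + cos ϕ cos δ sin h₀ = 2.4524×-0.95213×-0.24050 + 0.30570×0.97065×0.63595 = 0.561568 + 0.188704 = 0.750272.
Q̄ = (S_0/π) × [bracket] = (1361/π) × 0.750272 = 325.03 W/m².
Ratio Q̄_A / Q̄_B = 237.47 / 325.03 = 0.7306.

Q̄_A / Q̄_B ≈ 0.731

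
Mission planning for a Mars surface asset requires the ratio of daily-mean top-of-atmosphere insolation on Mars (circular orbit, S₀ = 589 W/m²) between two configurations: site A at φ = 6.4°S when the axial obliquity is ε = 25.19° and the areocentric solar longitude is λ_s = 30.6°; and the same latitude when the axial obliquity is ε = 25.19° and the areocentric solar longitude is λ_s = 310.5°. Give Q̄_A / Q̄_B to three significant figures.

Q̄_A / Q̄_B ≈ 0.935

— Configuration A (φ=-6.4°):
sin δ = sin 25.19° × sin 30.6° = 0.21666, so δ = +12.513°.
cos H₀ = −tan(-6.4°) tan(+12.513°) = 0.0249, H₀ = 1.5459 rad.
Bracket: H₀ sin φ sin δ + cos φ cos δ sin H₀ = 1.5459×-0.11147×0.21666 + 0.99377×0.97625×0.99969 = -0.037335 + 0.969867 = 0.932532.
Q̄ = (S₀/π) × [bracket] = (589/π) × 0.932532 = 174.84 W/m².
— Configuration B (φ=-6.4°):
sin δ = sin 25.19° × sin 310.5° = -0.32365, so δ = -18.884°.
cos H₀ = −tan(-6.4°) tan(-18.884°) = -0.0384, H₀ = 1.6092 rad.
Bracket: H₀ sin φ sin δ + cos φ cos δ sin H₀ = 1.6092×-0.11147×-0.32365 + 0.99377×0.94618×0.99926 = 0.058056 + 0.939589 = 0.997645.
Q̄ = (S₀/π) × [bracket] = (589/π) × 0.997645 = 187.04 W/m².
Ratio Q̄_A / Q̄_B = 174.84 / 187.04 = 0.9348.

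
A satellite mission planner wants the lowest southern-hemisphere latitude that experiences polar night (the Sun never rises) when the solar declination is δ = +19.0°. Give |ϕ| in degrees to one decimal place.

Polar night requires cos h₀ = −tan ϕ tan δ ≥ 1, i.e. tan ϕ tan δ ≤ −1.
The boundary is |tan ϕ| · |tan δ| = 1, so |ϕ| = 90° − |δ| = 90° − 19.0° = 71.0° in the southern hemisphere.

|ϕ| = 71.0°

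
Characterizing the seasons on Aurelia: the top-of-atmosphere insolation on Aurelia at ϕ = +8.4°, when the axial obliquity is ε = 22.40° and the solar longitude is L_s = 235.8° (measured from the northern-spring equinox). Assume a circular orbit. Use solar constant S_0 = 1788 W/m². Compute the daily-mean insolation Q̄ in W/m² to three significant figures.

Solar declination: sin δ = sin ε · sin L_s = sin 22.40° × sin 235.8° = -0.31518, so δ = -18.371°.
cos h₀ = −tan(+8.4°) tan(-18.371°) = 0.0490, h₀ = 1.5217 rad.
Bracket: h₀ sin ϕ sin δ + cos ϕ cos δ sin h₀ = 1.5217×0.14608×-0.31518 + 0.98927×0.94903×0.99880 = -0.070061 + 0.937720 = 0.867659.
Q̄ = (S_0/π) × [bracket] = (1788/π) × 0.867659 = 493.8 W/m².

Q̄ ≈ 494 W/m²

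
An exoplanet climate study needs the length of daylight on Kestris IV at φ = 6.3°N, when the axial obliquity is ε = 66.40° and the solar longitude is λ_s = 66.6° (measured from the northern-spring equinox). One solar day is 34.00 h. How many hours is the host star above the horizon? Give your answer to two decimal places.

18.87 h

Solar declination: sin δ = sin ε · sin λ_s = sin 66.40° × sin 66.6° = 0.84100, so δ = +57.245°.
cos H₀ = −tan φ · tan δ = −tan(+6.3°) × tan(+57.245°) = -0.1716, so H₀ = 1.7433 rad = 99.88°.
Daylight = 2H₀/(2π) × 34.00 h = (1.7433/π) × 34.00 = 18.87 h.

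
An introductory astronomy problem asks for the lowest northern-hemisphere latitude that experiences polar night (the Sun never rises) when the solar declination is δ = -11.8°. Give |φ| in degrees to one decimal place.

Polar night requires cos H₀ = −tan φ tan δ ≥ 1, i.e. tan φ tan δ ≤ −1.
The boundary is |tan φ| · |tan δ| = 1, so |φ| = 90° − |δ| = 90° − 11.8° = 78.2° in the northern hemisphere.

|φ| = 78.2°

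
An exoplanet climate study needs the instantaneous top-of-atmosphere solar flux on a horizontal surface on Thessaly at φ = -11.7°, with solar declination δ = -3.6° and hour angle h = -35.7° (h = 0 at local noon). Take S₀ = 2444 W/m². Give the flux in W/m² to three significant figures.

1.97e+03 W/m²

cos θ_z = sin φ sin δ + cos φ cos δ cos h = 0.012733 + 0.793642 = 0.806375.
Flux = S₀ · cos θ_z = 2444 × 0.806375 = 1971 W/m².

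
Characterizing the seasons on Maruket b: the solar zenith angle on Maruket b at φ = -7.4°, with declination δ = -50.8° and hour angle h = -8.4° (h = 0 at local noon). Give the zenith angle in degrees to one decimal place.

θ_z = 44.0°

cos θ_z = sin φ sin δ + cos φ cos δ cos h = 0.099809 + 0.620042 = 0.719851.
θ_z = arccos(0.719851) = 44.0°.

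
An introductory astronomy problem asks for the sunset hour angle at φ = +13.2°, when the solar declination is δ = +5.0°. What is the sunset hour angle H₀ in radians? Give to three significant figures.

cos H₀ = −tan φ · tan δ = −tan(+13.2°) × tan(+5.000°) = -0.0205, so H₀ = 1.5913 rad = 91.18°.

H₀ = 1.59 rad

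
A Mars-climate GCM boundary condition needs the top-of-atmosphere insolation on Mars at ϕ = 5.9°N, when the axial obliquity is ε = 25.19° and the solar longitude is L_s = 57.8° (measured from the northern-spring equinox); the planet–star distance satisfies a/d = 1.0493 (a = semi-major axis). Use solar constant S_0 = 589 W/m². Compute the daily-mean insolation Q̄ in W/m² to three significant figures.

Q̄ ≈ 204 W/m²

Solar declination: sin δ = sin ε · sin L_s = sin 25.19° × sin 57.8° = 0.36016, so δ = +21.110°.
cos h₀ = −tan(+5.9°) tan(+21.110°) = -0.0399, h₀ = 1.6107 rad.
Bracket: h₀ sin ϕ sin δ + cos ϕ cos δ sin h₀ = 1.6107×0.10279×0.36016 + 0.99470×0.93289×0.99920 = 0.059629 + 0.927203 = 0.986832.
Inverse-square distance factor (a/d)² = 1.0493² = 1.101030.
Q̄ = (S_0/π) × 1.101030 × [bracket] = (589/π) × 1.101030 × 0.986832 = 203.7 W/m².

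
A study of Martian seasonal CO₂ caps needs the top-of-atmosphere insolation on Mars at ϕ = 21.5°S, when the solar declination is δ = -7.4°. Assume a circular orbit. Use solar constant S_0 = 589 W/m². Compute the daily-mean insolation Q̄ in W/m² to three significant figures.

cos h₀ = −tan(-21.5°) tan(-7.400°) = -0.0512, h₀ = 1.6220 rad.
Bracket: h₀ sin ϕ sin δ + cos ϕ cos δ sin h₀ = 1.6220×-0.36650×-0.12880 + 0.93042×0.99167×0.99869 = 0.076567 + 0.921461 = 0.998028.
Q̄ = (S_0/π) × [bracket] = (589/π) × 0.998028 = 187.1 W/m².

Q̄ ≈ 187 W/m²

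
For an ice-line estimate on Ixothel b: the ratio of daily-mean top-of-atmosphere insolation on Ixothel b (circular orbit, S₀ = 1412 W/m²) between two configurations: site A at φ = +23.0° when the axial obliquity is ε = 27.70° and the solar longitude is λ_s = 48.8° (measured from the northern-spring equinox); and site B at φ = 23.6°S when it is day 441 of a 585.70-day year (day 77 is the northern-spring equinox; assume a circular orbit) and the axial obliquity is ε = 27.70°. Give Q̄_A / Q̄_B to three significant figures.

— Configuration A (φ=+23.0°):
Solar declination: sin δ = sin ε · sin λ_s = sin 27.70° × sin 48.8° = 0.34975, so δ = +20.472°.
cos H₀ = −tan(+23.0°) tan(+20.472°) = -0.1585, H₀ = 1.7299 rad.
Bracket: H₀ sin φ sin δ + cos φ cos δ sin H₀ = 1.7299×0.39073×0.34975 + 0.92050×0.93684×0.98736 = 0.236404 + 0.851461 = 1.087865.
Q̄ = (S₀/π) × [bracket] = (1412/π) × 1.087865 = 488.94 W/m².
— Configuration B (φ=-23.6°):
Solar longitude: λ_s = 360° × (441 − 77)/585.70 = 223.732°.
sin δ = sin 27.70° × sin 223.732° = -0.32134, so δ = -18.744°.
cos H₀ = −tan(-23.6°) tan(-18.744°) = -0.1483, H₀ = 1.7196 rad.
Bracket: H₀ sin φ sin δ + cos φ cos δ sin H₀ = 1.7196×-0.40035×-0.32134 + 0.91636×0.94696×0.98895 = 0.221224 + 0.858168 = 1.079392.
Q̄ = (S₀/π) × [bracket] = (1412/π) × 1.079392 = 485.14 W/m².
Ratio Q̄_A / Q̄_B = 488.94 / 485.14 = 1.008.

Q̄_A / Q̄_B ≈ 1.01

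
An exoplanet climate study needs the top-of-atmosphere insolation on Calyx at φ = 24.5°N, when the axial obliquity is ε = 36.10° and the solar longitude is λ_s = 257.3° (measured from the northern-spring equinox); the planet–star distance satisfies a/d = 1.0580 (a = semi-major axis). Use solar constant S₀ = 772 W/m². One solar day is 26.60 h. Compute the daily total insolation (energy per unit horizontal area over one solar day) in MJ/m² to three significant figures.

Solar declination: sin δ = sin ε · sin λ_s = sin 36.10° × sin 257.3° = -0.57478, so δ = -35.084°.
cos H₀ = −tan(+24.5°) tan(-35.084°) = 0.3201, H₀ = 1.2450 rad.
Bracket: H₀ sin φ sin δ + cos φ cos δ sin H₀ = 1.2450×0.41469×-0.57478 + 0.90996×0.81831×0.94738 = -0.296753 + 0.705447 = 0.408694.
Inverse-square distance factor (a/d)² = 1.0580² = 1.119364.
Q̄ = (S₀/π) × 1.119364 × [bracket] = (772/π) × 1.119364 × 0.408694 = 112.42 W/m².
Daily total = Q̄ × 26.60 h × 3600 s/h = 112.42 × 26.60 × 3600 / 10⁶ = 10.77 MJ/m².

10.8 MJ/m²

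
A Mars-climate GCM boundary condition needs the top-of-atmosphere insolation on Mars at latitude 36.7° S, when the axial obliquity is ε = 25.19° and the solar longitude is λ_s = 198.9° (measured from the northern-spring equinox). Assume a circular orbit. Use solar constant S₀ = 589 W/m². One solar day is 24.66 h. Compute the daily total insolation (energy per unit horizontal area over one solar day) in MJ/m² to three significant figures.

Solar declination: sin δ = sin ε · sin λ_s = sin 25.19° × sin 198.9° = -0.13787, so δ = -7.924°.
cos H₀ = −tan(-36.7°) tan(-7.924°) = -0.1038, H₀ = 1.6747 rad.
Bracket: H₀ sin φ sin δ + cos φ cos δ sin H₀ = 1.6747×-0.59763×-0.13787 + 0.80178×0.99045×0.99460 = 0.137987 + 0.789835 = 0.927822.
Q̄ = (S₀/π) × [bracket] = (589/π) × 0.927822 = 173.95 W/m².
Daily total = Q̄ × 24.66 h × 3600 s/h = 173.95 × 24.66 × 3600 / 10⁶ = 15.44 MJ/m².

15.4 MJ/m²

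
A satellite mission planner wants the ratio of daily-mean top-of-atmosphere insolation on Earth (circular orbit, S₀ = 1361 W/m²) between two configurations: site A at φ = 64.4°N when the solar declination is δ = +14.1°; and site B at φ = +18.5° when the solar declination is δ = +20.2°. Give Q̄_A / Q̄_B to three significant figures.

— Configuration A (φ=+64.4°):
cos H₀ = −tan(+64.4°) tan(+14.100°) = -0.5243, H₀ = 2.1226 rad.
Bracket: H₀ sin φ sin δ + cos φ cos δ sin H₀ = 2.1226×0.90183×0.24362 + 0.43209×0.96987×0.85156 = 0.466343 + 0.356864 = 0.823207.
Q̄ = (S₀/π) × [bracket] = (1361/π) × 0.823207 = 356.63 W/m².
— Configuration B (φ=+18.5°):
cos H₀ = −tan(+18.5°) tan(+20.200°) = -0.1231, H₀ = 1.6942 rad.
Bracket: H₀ sin φ sin δ + cos φ cos δ sin H₀ = 1.6942×0.31730×0.34530 + 0.94832×0.93849×0.99239 = 0.185623 + 0.883216 = 1.068839.
Q̄ = (S₀/π) × [bracket] = (1361/π) × 1.068839 = 463.04 W/m².
Ratio Q̄_A / Q̄_B = 356.63 / 463.04 = 0.7702.

Q̄_A / Q̄_B ≈ 0.770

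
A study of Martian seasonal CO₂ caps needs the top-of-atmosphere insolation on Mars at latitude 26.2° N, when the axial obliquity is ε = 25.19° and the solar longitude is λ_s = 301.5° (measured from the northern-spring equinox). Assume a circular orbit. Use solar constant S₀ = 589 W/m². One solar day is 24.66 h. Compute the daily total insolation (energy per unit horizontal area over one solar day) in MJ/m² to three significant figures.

9.98 MJ/m²

Solar declination: sin δ = sin ε · sin λ_s = sin 25.19° × sin 301.5° = -0.36290, so δ = -21.279°.
cos H₀ = −tan(+26.2°) tan(-21.279°) = 0.1916, H₀ = 1.3780 rad.
Bracket: H₀ sin φ sin δ + cos φ cos δ sin H₀ = 1.3780×0.44151×-0.36290 + 0.89726×0.93183×0.98147 = -0.220789 + 0.820601 = 0.599812.
Q̄ = (S₀/π) × [bracket] = (589/π) × 0.599812 = 112.46 W/m².
Daily total = Q̄ × 24.66 h × 3600 s/h = 112.46 × 24.66 × 3600 / 10⁶ = 9.984 MJ/m².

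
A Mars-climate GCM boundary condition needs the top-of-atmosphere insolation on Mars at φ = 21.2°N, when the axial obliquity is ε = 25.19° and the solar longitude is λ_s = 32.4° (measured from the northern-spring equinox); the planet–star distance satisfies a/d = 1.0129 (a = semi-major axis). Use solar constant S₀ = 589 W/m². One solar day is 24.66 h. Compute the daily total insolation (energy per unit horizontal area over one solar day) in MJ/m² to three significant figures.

17.8 MJ/m²

Solar declination: sin δ = sin ε · sin λ_s = sin 25.19° × sin 32.4° = 0.22806, so δ = +13.183°.
cos H₀ = −tan(+21.2°) tan(+13.183°) = -0.0909, H₀ = 1.6618 rad.
Bracket: H₀ sin φ sin δ + cos φ cos δ sin H₀ = 1.6618×0.36162×0.22806 + 0.93232×0.97365×0.99586 = 0.137050 + 0.903995 = 1.041045.
Inverse-square distance factor (a/d)² = 1.0129² = 1.025966.
Q̄ = (S₀/π) × 1.025966 × [bracket] = (589/π) × 1.025966 × 1.041045 = 200.25 W/m².
Daily total = Q̄ × 24.66 h × 3600 s/h = 200.25 × 24.66 × 3600 / 10⁶ = 17.78 MJ/m².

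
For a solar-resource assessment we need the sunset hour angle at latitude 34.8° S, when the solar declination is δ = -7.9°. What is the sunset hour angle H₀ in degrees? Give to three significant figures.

H₀ = 95.5°

cos H₀ = −tan φ · tan δ = −tan(-34.8°) × tan(-7.900°) = -0.0964, so H₀ = 1.6674 rad = 95.53°.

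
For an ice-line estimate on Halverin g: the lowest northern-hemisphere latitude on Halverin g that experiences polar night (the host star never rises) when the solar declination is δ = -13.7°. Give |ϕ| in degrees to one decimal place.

Polar night requires cos h₀ = −tan ϕ tan δ ≥ 1, i.e. tan ϕ tan δ ≤ −1.
The boundary is |tan ϕ| · |tan δ| = 1, so |ϕ| = 90° − |δ| = 90° − 13.7° = 76.3° in the northern hemisphere.

|ϕ| = 76.3°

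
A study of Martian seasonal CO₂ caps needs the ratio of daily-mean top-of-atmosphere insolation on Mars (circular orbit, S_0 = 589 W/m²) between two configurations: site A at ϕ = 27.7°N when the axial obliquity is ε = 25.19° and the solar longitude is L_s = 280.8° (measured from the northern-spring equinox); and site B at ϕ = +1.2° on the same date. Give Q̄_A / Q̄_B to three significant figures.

— Configuration A (ϕ=+27.7°):
Solar declination: sin δ = sin ε · sin L_s = sin 25.19° × sin 280.8° = -0.41808, so δ = -24.714°.
cos h₀ = −tan(+27.7°) tan(-24.714°) = 0.2416, h₀ = 1.3268 rad.
Bracket: h₀ sin ϕ sin δ + cos ϕ cos δ sin h₀ = 1.3268×0.46484×-0.41808 + 0.88539×0.90841×0.97037 = -0.257851 + 0.780466 = 0.522615.
Q̄ = (S_0/π) × [bracket] = (589/π) × 0.522615 = 97.982 W/m².
— Configuration B (ϕ=+1.2°):
cos h₀ = −tan(+1.2°) tan(-24.714°) = 0.0096, h₀ = 1.5612 rad.
Bracket: h₀ sin ϕ sin δ + cos ϕ cos δ sin h₀ = 1.5612×0.02094×-0.41808 + 0.99978×0.90841×0.99995 = -0.013668 + 0.908165 = 0.894497.
Q̄ = (S_0/π) × [bracket] = (589/π) × 0.894497 = 167.70 W/m².
Ratio Q̄_A / Q̄_B = 97.982 / 167.70 = 0.5843.

Q̄_A / Q̄_B ≈ 0.584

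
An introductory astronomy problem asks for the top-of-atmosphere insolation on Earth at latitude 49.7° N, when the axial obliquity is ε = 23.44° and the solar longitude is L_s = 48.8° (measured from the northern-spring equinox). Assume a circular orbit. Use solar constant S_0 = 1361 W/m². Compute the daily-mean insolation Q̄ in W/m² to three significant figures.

Q̄ ≈ 441 W/m²

Solar declination: sin δ = sin ε · sin L_s = sin 23.44° × sin 48.8° = 0.29930, so δ = +17.416°.
cos h₀ = −tan(+49.7°) tan(+17.416°) = -0.3699, h₀ = 1.9497 rad.
Bracket: h₀ sin ϕ sin δ + cos ϕ cos δ sin h₀ = 1.9497×0.76267×0.29930 + 0.64679×0.95416×0.92908 = 0.445052 + 0.573373 = 1.018425.
Q̄ = (S_0/π) × [bracket] = (1361/π) × 1.018425 = 441.2 W/m².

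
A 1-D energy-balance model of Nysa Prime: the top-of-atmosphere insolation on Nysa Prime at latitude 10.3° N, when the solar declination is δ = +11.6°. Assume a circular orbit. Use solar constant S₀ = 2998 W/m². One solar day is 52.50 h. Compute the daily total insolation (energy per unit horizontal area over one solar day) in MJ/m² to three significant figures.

184 MJ/m²

cos H₀ = −tan(+10.3°) tan(+11.600°) = -0.0373, H₀ = 1.6081 rad.
Bracket: H₀ sin φ sin δ + cos φ cos δ sin H₀ = 1.6081×0.17880×0.20108 + 0.98389×0.97958×0.99930 = 0.057816 + 0.963124 = 1.020940.
Q̄ = (S₀/π) × [bracket] = (2998/π) × 1.020940 = 974.28 W/m².
Daily total = Q̄ × 52.50 h × 3600 s/h = 974.28 × 52.50 × 3600 / 10⁶ = 184.1 MJ/m².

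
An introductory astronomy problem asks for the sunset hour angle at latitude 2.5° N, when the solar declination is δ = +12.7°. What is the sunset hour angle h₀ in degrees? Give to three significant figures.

h₀ = 90.6°

cos h₀ = −tan ϕ · tan δ = −tan(+2.5°) × tan(+12.700°) = -0.0098, so h₀ = 1.5806 rad = 90.56°.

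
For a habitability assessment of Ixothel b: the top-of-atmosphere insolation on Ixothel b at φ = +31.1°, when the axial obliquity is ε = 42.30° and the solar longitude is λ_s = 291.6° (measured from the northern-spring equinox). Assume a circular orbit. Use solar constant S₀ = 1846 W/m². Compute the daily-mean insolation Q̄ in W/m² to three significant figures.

Q̄ ≈ 141 W/m²

Solar declination: sin δ = sin ε · sin λ_s = sin 42.30° × sin 291.6° = -0.62575, so δ = -38.737°.
cos H₀ = −tan(+31.1°) tan(-38.737°) = 0.4839, H₀ = 1.0657 rad.
Bracket: H₀ sin φ sin δ + cos φ cos δ sin H₀ = 1.0657×0.51653×-0.62575 + 0.85627×0.78002×0.87511 = -0.344454 + 0.584493 = 0.240039.
Q̄ = (S₀/π) × [bracket] = (1846/π) × 0.240039 = 141.0 W/m².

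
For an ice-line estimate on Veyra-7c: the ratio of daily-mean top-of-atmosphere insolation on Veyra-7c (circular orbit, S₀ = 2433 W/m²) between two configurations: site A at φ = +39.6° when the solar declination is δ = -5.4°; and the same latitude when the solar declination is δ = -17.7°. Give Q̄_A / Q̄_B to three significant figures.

— Configuration A (φ=+39.6°):
cos H₀ = −tan(+39.6°) tan(-5.400°) = 0.0782, H₀ = 1.4925 rad.
Bracket: H₀ sin φ sin δ + cos φ cos δ sin H₀ = 1.4925×0.63742×-0.09411 + 0.77051×0.99556×0.99694 = -0.089531 + 0.764742 = 0.675211.
Q̄ = (S₀/π) × [bracket] = (2433/π) × 0.675211 = 522.92 W/m².
— Configuration B (φ=+39.6°):
cos H₀ = −tan(+39.6°) tan(-17.700°) = 0.2640, H₀ = 1.3036 rad.
Bracket: H₀ sin φ sin δ + cos φ cos δ sin H₀ = 1.3036×0.63742×-0.30403 + 0.77051×0.95266×0.96452 = -0.252631 + 0.707991 = 0.455360.
Q̄ = (S₀/π) × [bracket] = (2433/π) × 0.455360 = 352.65 W/m².
Ratio Q̄_A / Q̄_B = 522.92 / 352.65 = 1.483.

Q̄_A / Q̄_B ≈ 1.48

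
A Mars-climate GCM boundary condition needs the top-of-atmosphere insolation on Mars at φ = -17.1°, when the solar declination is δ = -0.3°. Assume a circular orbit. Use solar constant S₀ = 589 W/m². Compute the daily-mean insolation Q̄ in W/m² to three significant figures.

Q̄ ≈ 180 W/m²

cos H₀ = −tan(-17.1°) tan(-0.300°) = -0.0016, H₀ = 1.5724 rad.
Bracket: H₀ sin φ sin δ + cos φ cos δ sin H₀ = 1.5724×-0.29404×-0.00524 + 0.95579×0.99999×1.00000 = 0.002423 + 0.955780 = 0.958203.
Q̄ = (S₀/π) × [bracket] = (589/π) × 0.958203 = 179.6 W/m².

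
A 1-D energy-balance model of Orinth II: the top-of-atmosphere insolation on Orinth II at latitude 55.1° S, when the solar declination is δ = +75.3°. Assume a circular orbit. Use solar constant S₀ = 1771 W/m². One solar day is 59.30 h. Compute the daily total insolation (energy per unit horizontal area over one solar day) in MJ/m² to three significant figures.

cos H₀ = −tan(-55.1°) tan(+75.300°) = 5.4640 ≥ 1 ⇒ polar night, H₀ = 0 and Q̄ = 0.
Daily total = Q̄ × 59.30 h × 3600 s/h = 0.00 MJ/m².

0.00 MJ/m²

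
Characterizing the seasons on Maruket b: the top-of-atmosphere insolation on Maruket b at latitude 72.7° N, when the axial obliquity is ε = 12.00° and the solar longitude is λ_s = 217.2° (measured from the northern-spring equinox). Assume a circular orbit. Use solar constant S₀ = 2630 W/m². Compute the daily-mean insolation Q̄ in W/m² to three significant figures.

Q̄ ≈ 110 W/m²

Solar declination: sin δ = sin ε · sin λ_s = sin 12.00° × sin 217.2° = -0.12570, so δ = -7.221°.
cos H₀ = −tan(+72.7°) tan(-7.221°) = 0.4068, H₀ = 1.1518 rad.
Bracket: H₀ sin φ sin δ + cos φ cos δ sin H₀ = 1.1518×0.95476×-0.12570 + 0.29737×0.99207×0.91351 = -0.138231 + 0.269496 = 0.131265.
Q̄ = (S₀/π) × [bracket] = (2630/π) × 0.131265 = 109.9 W/m².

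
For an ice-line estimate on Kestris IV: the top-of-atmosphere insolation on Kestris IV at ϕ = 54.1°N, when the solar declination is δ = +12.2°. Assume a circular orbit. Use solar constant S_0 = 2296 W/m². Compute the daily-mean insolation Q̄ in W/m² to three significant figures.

cos h₀ = −tan(+54.1°) tan(+12.200°) = -0.2987, h₀ = 1.8741 rad.
Bracket: h₀ sin ϕ sin δ + cos ϕ cos δ sin h₀ = 1.8741×0.81004×0.21132 + 0.58637×0.97742×0.95435 = 0.320804 + 0.546966 = 0.867770.
Q̄ = (S_0/π) × [bracket] = (2296/π) × 0.867770 = 634.2 W/m².

Q̄ ≈ 634 W/m²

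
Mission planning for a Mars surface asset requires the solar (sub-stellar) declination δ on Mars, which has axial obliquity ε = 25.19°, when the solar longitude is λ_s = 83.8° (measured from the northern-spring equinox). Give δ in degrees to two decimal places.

δ = +25.03°

sin δ = sin ε · sin λ_s = sin 25.19° × sin 83.8° = 0.423132.
δ = arcsin(0.423132) = +25.03°.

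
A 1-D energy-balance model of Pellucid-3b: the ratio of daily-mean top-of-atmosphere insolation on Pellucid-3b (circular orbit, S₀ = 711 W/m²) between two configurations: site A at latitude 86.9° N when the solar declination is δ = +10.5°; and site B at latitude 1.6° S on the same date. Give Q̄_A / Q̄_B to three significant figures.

Q̄_A / Q̄_B ≈ 0.586

— Configuration A (φ=+86.9°):
cos H₀ = −tan(+86.9°) tan(+10.500°) = -3.4222 ≤ −1 ⇒ polar day, H₀ = π.
Bracket: H₀ sin φ sin δ + cos φ cos δ sin H₀ = 3.1416×0.99854×0.18224 + 0.05408×0.98325×0.00000 = 0.571689 + 0.000000 = 0.571689.
Q̄ = (S₀/π) × [bracket] = (711/π) × 0.571689 = 129.38 W/m².
— Configuration B (φ=-1.6°):
cos H₀ = −tan(-1.6°) tan(+10.500°) = 0.0052, H₀ = 1.5656 rad.
Bracket: H₀ sin φ sin δ + cos φ cos δ sin H₀ = 1.5656×-0.02792×0.18224 + 0.99961×0.98325×0.99999 = -0.007966 + 0.982857 = 0.974891.
Q̄ = (S₀/π) × [bracket] = (711/π) × 0.974891 = 220.64 W/m².
Ratio Q̄_A / Q̄_B = 129.38 / 220.64 = 0.5864.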